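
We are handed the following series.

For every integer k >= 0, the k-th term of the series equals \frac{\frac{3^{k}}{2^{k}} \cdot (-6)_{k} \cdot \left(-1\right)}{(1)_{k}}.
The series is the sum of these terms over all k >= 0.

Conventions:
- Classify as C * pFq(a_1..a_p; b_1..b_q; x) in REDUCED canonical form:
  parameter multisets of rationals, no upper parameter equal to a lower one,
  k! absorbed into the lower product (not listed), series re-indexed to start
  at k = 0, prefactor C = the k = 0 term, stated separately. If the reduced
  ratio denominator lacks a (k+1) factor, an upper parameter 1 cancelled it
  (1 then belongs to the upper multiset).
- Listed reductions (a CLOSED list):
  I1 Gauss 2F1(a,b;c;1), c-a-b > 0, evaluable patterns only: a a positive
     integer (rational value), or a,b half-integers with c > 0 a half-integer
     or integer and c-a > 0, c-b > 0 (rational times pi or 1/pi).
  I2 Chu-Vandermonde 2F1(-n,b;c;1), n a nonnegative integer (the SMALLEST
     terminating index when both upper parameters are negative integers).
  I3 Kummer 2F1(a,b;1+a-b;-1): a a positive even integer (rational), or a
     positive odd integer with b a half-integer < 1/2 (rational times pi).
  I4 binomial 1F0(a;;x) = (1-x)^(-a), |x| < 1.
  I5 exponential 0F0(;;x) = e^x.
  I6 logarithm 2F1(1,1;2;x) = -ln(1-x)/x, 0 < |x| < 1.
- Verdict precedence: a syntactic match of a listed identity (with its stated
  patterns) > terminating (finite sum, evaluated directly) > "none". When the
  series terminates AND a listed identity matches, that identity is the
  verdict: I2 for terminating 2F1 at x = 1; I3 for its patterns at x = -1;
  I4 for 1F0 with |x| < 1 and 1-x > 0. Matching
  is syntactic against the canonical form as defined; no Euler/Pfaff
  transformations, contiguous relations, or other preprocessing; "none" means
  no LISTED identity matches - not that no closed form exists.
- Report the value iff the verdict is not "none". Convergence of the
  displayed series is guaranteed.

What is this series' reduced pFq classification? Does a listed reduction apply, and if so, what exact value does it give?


The tell: from the first term -1: the two k-th powers (prefactor -1) combine into one argument.
Consecutive-term ratio: r(k) = \frac{3}{2} * (k-6) / [(k+1)] - rational in k. x = \frac{3}{2}; t_0 = -1; negate the roots.

At argument \frac{3}{2}: a 1F0 with upper {-6}, lower {-}, scaled by C = -1. Verdict: terminating (-6 upstairs). 7 nonzero terms in all; added directly. Hence: -\frac{1}{64}.


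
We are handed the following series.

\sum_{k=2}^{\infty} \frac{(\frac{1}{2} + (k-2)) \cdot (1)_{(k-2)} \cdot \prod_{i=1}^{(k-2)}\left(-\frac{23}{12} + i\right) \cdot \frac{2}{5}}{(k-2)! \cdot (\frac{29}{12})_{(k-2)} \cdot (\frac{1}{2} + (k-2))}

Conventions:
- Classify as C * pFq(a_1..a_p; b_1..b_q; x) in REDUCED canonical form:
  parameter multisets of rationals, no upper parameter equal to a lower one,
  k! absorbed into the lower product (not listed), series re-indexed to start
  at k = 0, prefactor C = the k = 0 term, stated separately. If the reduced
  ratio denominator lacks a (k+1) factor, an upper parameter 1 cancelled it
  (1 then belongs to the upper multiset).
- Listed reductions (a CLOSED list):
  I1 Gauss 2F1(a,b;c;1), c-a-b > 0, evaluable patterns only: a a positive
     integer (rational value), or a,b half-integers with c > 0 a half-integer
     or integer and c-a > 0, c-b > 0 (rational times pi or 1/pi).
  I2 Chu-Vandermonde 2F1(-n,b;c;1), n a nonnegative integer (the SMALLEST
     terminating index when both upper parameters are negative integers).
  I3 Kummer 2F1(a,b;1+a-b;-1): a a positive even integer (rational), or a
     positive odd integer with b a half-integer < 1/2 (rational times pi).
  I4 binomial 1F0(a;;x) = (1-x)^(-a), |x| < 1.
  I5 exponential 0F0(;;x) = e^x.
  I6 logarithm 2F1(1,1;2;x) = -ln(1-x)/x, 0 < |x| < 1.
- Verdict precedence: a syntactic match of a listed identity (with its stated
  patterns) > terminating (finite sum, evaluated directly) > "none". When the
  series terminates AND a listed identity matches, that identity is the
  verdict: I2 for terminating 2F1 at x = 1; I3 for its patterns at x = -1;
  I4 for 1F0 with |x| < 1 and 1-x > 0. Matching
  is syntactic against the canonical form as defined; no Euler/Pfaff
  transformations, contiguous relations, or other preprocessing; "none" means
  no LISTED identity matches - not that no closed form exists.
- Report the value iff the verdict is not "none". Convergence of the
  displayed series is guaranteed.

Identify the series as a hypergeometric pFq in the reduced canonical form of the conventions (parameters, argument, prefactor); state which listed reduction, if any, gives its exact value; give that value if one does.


Reduced: x = 1, 2F1, upper = {-\frac{11}{12}, 1}, lower = {\frac{29}{12}}, C = \frac{2}{5}. Verdict: Gauss (I1, integer-parameter pattern) applies (x = 1: the Gamma ratio telescopes since c-a-b = 7/3 > 0 and a = 1 in Z>0). Exact value: \frac{17}{70}.

The tell: t_0 being \frac{2}{5}, the running product (C = 2/5) telescopes to a rising factorial.
Adjacent-term ratio: r(k) = 1 * (k-\frac{11}{12}) (k+1) / [(k+\frac{29}{12}) (k+1)] ; factor over Q: parameters, x = 1, and C = \frac{2}{5}.


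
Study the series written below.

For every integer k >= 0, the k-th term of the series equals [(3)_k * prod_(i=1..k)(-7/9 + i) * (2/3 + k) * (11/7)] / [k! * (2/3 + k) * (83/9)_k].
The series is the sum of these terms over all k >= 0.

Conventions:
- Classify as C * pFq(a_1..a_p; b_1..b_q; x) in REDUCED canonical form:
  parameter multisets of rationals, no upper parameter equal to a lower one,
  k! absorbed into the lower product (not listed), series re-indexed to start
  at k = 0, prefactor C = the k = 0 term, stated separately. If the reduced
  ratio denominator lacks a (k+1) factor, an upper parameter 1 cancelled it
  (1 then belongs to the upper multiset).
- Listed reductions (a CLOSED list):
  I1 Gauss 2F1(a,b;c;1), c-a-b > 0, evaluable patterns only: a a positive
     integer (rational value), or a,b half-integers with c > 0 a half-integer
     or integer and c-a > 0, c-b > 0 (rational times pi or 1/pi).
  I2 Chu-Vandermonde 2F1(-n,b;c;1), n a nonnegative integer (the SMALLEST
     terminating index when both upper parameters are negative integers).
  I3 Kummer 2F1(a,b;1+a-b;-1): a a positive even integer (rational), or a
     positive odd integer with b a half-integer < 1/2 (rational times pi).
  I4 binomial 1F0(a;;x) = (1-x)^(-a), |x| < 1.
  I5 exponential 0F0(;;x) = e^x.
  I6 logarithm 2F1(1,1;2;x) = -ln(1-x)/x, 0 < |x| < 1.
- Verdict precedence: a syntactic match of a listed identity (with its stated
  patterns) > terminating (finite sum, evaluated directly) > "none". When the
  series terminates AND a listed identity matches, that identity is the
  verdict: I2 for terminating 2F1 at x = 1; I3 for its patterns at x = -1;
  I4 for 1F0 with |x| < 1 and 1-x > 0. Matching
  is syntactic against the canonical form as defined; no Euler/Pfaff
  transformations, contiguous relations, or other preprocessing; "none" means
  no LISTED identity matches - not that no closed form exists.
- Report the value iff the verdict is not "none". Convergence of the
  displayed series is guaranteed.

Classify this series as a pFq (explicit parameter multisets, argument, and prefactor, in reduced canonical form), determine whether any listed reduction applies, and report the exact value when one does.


Classification (C = 11/7): 2F1 with upper {2/9, 3}, lower {83/9}, argument x = 1. Verdict: Gauss's theorem (I1) applies (x = 1: the Gamma ratio telescopes since c-a-b = 6 > 0 and a = 3 in Z>0). Value: 26455/15309.

Structural cue: from the first term 11/7: the running product (C = 11/7, x = 1) telescopes to a rising factorial.
Term ratio: r(k) = 1 * (k+2/9) (k+3) / [(k+83/9) (k+1)] - rational; roots negated = parameters, x = 1, C = 11/7.


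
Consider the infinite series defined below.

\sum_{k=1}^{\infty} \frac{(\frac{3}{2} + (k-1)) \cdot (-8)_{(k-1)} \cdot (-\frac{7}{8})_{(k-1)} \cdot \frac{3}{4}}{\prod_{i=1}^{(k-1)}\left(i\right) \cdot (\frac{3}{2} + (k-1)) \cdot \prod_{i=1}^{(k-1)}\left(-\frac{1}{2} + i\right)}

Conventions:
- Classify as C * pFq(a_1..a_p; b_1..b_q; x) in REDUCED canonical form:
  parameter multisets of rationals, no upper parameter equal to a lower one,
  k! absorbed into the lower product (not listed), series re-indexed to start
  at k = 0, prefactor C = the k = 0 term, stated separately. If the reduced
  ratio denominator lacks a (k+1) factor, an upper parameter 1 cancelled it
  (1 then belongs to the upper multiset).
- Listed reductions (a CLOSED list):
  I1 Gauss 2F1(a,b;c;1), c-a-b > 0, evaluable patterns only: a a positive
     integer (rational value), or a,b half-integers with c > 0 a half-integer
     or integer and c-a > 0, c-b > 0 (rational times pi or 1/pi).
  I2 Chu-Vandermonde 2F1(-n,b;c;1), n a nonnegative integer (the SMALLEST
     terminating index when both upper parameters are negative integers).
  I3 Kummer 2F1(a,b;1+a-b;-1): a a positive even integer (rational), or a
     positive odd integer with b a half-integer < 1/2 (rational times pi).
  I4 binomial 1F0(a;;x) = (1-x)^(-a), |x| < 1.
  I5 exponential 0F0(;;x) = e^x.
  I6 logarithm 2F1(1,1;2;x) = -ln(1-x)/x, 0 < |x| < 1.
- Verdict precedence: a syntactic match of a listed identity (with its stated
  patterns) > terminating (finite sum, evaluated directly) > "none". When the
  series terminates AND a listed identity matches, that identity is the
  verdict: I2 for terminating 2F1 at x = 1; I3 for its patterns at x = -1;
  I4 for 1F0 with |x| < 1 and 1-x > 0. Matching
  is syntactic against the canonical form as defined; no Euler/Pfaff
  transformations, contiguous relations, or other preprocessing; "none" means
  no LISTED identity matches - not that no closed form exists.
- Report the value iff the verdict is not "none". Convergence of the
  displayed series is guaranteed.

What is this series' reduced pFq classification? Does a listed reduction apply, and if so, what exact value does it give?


At argument 1: a 2F1 with upper {-8, -\frac{7}{8}}, lower {\frac{1}{2}}, scaled by C = \frac{3}{4}. Verdict: the Chu-Vandermonde identity I2 matches (terminating 2F1 at x = 1 with n = 8, b = -7/8, c = \frac{1}{2}). Hence: \frac{164709651}{17039360}.

First insight: x = 1 and k + 3/2 divides numerator and denominator alike; C = 3/4 after cancelling.
Adjacent-term ratio: r(k) = 1 * (k-8) (k-\frac{7}{8}) / [(k+\frac{1}{2}) (k+1)] - rational; roots negated = parameters, x = 1, C = \frac{3}{4}.


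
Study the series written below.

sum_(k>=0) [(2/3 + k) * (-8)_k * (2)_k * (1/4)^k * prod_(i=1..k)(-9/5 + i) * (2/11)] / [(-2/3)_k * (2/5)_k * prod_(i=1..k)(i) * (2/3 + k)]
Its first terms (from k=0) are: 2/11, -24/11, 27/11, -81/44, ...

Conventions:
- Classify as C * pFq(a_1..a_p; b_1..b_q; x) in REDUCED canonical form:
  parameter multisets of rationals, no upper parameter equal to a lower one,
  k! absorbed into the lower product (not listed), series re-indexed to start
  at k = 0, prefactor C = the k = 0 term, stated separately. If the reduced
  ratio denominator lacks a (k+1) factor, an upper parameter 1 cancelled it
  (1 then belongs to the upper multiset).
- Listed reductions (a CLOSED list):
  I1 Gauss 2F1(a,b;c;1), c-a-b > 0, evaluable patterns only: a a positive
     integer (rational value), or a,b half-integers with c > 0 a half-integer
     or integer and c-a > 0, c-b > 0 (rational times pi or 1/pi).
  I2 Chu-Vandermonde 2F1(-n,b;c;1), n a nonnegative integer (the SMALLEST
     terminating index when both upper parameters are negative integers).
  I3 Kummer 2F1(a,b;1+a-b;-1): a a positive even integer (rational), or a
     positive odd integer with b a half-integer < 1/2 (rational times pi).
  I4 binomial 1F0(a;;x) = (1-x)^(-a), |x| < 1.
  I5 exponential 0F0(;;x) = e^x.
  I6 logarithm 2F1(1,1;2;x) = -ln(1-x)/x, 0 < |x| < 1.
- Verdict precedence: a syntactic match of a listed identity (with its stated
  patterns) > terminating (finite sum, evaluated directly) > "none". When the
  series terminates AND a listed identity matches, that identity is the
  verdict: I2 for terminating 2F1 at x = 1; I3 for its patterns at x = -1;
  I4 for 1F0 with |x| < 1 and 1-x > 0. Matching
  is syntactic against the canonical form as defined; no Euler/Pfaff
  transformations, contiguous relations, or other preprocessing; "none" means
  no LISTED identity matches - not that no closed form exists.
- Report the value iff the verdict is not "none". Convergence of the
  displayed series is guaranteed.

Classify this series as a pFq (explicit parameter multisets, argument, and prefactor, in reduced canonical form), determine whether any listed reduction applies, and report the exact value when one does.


Prefactor 2/11, argument 1/4: 3F2 with upper {-8, -4/5, 2} over lower {-2/3, 2/5}. Verdict: terminating (-8 upstairs). 9 nonzero terms in all; added directly. Its exact value is -171919407637/224001130496.

Key step: t_0 = 2/11 here, and the product of the first k integers (C = 2/11) is k!.
Adjacent-term ratio: r(k) = (1/4) * (k-8) (k-4/5) (k+2) / [(k-2/3) (k+2/5) (k+1)] - rational; roots negated = parameters, x = (1/4), C = 2/11.


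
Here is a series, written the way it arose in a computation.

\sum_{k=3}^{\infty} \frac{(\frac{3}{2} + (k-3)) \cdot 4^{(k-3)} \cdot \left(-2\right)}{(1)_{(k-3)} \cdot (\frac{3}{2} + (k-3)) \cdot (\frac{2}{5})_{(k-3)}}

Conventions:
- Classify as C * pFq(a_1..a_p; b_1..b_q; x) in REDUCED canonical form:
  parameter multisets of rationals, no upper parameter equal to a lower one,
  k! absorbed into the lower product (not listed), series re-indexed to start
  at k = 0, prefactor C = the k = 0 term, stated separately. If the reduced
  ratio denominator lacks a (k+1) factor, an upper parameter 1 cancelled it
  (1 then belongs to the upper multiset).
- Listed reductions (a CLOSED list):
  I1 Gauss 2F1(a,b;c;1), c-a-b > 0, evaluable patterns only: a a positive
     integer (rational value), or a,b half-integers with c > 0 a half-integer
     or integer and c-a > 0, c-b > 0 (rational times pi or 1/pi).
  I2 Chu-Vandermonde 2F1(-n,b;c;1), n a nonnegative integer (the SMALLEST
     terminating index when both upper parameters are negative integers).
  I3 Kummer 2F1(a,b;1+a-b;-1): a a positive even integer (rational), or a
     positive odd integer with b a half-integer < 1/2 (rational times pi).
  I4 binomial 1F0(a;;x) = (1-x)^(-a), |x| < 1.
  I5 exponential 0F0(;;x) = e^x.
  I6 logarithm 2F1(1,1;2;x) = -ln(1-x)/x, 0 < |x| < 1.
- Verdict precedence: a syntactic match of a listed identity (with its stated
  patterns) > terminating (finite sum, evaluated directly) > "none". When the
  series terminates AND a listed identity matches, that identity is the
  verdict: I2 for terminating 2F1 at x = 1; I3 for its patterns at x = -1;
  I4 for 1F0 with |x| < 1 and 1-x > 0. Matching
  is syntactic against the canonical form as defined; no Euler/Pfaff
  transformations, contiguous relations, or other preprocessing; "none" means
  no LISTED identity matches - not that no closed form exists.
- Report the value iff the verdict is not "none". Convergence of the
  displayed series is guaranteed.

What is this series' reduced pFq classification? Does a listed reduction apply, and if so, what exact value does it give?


Classification (C = -2): 0F1 with upper {-}, lower {\frac{2}{5}}, argument x = 4. Verdict: none. No listed pattern accepts 0F1(-; \frac{2}{5}; 4).

First insight: x = 4 and the factor k + 3/2 cancels (top and bottom), leaving prefactor -2.
Ratio: r(k) = 4 * 1 / [(k+\frac{2}{5}) (k+1)] - poly over poly, x = 4 from leading terms; C = -2 at k = 0.


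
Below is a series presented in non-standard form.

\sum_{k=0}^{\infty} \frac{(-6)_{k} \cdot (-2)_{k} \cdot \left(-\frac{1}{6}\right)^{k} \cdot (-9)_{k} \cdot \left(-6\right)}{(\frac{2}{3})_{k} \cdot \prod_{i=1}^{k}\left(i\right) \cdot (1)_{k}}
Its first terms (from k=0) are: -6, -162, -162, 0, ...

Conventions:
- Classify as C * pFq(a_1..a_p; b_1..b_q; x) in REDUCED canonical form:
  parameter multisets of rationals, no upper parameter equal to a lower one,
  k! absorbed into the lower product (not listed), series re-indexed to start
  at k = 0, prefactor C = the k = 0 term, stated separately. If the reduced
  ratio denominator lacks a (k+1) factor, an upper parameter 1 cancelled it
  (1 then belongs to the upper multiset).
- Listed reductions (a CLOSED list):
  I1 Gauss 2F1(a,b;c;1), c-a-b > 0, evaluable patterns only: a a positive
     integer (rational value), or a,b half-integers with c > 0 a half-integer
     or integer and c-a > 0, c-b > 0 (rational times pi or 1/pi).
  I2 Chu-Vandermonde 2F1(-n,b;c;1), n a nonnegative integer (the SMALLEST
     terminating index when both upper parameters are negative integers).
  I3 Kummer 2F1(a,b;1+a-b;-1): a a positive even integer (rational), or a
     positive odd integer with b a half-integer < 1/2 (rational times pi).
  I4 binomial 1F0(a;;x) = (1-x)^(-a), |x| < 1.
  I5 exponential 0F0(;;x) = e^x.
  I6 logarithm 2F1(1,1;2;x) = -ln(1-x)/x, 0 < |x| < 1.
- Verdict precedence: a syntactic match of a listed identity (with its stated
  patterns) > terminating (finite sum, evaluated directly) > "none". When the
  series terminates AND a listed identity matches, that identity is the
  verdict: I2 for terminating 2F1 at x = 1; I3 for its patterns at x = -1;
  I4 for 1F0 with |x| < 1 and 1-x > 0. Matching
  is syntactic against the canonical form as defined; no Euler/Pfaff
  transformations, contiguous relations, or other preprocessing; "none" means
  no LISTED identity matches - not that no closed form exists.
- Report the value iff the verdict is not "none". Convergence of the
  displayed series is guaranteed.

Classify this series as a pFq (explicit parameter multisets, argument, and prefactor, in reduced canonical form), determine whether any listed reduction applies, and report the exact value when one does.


Reduced: x = -\frac{1}{6}, 3F2, upper = {-9, -6, -2}, lower = {\frac{2}{3}, 1}, C = -6. Verdict: terminating - no listed pattern fits, but -2 in the upper list cuts the series at k = 2; direct evaluation. Sum: -330.

Key observation: from the first term -6: (1)_k (C = -6, x = -1/6) is k! itself.
Adjacent-term ratio: r(k) = -\frac{1}{6} * (k-9) (k-6) (k-2) / [(k+\frac{2}{3}) (k+1) (k+1)] - rational in k. x = -\frac{1}{6}; t_0 = -6; negate the roots.


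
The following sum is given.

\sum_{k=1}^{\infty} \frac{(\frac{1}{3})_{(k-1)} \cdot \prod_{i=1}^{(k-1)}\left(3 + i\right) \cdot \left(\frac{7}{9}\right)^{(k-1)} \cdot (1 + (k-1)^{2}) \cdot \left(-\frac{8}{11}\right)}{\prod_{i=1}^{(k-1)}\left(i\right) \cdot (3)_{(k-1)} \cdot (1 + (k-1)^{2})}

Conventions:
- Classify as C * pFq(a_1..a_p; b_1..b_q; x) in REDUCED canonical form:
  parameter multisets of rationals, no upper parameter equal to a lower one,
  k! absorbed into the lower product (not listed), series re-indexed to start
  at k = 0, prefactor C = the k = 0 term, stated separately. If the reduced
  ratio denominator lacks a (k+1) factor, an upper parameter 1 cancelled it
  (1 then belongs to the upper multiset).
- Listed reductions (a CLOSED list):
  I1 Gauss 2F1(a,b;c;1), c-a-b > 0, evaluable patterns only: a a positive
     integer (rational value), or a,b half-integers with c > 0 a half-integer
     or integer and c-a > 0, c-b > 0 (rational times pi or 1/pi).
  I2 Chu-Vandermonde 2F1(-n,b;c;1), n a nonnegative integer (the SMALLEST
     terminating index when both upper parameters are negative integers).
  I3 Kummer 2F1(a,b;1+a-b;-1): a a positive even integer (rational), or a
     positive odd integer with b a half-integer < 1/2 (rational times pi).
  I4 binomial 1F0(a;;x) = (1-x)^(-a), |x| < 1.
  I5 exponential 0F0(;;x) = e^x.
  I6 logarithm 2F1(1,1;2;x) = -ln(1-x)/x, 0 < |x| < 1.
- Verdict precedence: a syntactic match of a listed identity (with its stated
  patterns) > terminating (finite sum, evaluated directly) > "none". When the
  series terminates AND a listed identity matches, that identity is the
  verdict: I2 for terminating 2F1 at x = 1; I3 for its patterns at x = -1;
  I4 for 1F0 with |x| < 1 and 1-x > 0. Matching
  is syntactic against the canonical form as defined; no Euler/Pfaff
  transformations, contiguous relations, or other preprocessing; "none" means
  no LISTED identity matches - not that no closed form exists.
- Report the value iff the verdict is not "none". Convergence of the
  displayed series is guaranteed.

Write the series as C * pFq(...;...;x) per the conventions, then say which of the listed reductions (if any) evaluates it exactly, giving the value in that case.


With C = -\frac{8}{11}: the canonical form is 2F1(\frac{1}{3}, 4; 3; \frac{7}{9}). Verdict: none. No listed pattern accepts 2F1(\frac{1}{3}, 4; 3; \frac{7}{9}).

Key step: t_0 being -\frac{8}{11}, the running product (prefactor -8/11) telescopes to a rising factorial.
Term ratio: r(k) = \frac{7}{9} * (k+\frac{1}{3}) (k+4) / [(k+3) (k+1)] - rational in k. x = \frac{7}{9}; t_0 = -\frac{8}{11}; negate the roots.


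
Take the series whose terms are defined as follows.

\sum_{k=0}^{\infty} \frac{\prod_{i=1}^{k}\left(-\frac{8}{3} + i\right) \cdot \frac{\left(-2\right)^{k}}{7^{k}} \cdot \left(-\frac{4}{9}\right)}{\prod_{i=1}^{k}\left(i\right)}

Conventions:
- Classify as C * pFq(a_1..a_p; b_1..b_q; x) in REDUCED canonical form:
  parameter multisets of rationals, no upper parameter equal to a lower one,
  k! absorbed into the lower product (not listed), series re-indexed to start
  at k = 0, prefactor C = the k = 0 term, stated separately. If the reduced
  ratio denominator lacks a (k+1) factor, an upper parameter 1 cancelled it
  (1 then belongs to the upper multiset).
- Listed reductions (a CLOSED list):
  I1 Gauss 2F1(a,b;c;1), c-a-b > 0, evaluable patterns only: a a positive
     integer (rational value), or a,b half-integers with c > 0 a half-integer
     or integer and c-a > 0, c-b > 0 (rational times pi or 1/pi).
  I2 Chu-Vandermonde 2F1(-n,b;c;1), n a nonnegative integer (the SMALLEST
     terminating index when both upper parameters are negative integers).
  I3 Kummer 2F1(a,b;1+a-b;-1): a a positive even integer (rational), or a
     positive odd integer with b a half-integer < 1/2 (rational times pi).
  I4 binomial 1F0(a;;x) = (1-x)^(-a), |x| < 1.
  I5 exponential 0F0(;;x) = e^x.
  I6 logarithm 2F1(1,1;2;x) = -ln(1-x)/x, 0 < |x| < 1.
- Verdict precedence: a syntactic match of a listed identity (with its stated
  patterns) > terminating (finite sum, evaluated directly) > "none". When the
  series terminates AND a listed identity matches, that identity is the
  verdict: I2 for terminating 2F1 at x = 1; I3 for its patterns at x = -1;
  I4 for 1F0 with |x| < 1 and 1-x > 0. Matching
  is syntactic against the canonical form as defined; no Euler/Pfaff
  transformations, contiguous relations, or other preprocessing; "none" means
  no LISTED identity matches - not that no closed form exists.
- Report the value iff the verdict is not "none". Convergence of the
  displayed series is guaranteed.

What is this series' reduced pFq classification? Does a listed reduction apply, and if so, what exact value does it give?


Key observation: with t_0 = -\frac{4}{9}, the two geometric factors (prefactor -4/9) combine into one argument.
Adjacent-term ratio: r(k) = -\frac{2}{7} * (k-\frac{5}{3}) / [(k+1)] - rational; roots negated = parameters, x = -\frac{2}{7}, C = -\frac{4}{9}.

Reduced: x = -\frac{2}{7}, 1F0, upper = {-\frac{5}{3}}, lower = {-}, C = -\frac{4}{9}. Verdict: the I4 binomial reduction applies (the 1F0 binomial series: exponent 5/3, x = -\frac{2}{7}). Hence: \left(-\frac{4}{9}\right) \cdot \left(\frac{9}{7}\right)^{\frac{5}{3}}.


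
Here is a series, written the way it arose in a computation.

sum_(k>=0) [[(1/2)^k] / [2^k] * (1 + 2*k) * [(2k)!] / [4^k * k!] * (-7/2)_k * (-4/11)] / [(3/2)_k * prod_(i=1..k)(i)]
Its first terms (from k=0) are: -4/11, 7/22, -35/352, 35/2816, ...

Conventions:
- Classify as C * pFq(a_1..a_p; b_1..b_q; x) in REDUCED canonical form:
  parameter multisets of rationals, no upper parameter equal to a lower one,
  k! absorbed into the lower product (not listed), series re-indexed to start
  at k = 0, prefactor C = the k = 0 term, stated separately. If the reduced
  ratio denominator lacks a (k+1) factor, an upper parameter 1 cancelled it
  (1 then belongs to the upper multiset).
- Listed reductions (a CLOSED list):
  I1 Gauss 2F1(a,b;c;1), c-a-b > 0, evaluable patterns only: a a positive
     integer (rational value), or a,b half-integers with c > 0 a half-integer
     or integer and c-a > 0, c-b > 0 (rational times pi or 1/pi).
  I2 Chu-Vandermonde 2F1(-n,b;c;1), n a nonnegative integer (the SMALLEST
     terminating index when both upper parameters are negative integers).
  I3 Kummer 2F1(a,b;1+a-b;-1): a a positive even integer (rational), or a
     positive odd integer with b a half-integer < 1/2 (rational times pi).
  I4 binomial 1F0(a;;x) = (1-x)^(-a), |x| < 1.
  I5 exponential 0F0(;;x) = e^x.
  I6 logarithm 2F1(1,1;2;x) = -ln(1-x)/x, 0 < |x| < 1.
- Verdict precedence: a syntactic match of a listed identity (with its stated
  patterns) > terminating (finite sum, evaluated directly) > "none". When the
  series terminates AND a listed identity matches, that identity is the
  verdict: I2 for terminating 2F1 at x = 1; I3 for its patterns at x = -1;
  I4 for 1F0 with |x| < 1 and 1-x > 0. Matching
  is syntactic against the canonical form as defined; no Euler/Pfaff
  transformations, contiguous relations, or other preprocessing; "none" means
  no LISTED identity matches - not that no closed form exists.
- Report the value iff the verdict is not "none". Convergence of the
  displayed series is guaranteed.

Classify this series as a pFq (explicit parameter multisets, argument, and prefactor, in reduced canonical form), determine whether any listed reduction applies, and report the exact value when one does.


x = 1/4 here; the reduced form reads 1F0, upper {-7/2}, lower {-}, C = -4/11. Verdict: the I4 binomial reduction applies (the 1F0 binomial series: exponent 7/2, x = 1/4). Sum: (-4/11) * (3/4)^(7/2).

Key observation: with t_0 = -4/11, the parameter 3/2 appears in both the upper and lower lists and cancels.
Ratio: r(k) = (1/4) * (k-7/2) / [(k+1)] - rational in k. x = (1/4); t_0 = -4/11; negate the roots.


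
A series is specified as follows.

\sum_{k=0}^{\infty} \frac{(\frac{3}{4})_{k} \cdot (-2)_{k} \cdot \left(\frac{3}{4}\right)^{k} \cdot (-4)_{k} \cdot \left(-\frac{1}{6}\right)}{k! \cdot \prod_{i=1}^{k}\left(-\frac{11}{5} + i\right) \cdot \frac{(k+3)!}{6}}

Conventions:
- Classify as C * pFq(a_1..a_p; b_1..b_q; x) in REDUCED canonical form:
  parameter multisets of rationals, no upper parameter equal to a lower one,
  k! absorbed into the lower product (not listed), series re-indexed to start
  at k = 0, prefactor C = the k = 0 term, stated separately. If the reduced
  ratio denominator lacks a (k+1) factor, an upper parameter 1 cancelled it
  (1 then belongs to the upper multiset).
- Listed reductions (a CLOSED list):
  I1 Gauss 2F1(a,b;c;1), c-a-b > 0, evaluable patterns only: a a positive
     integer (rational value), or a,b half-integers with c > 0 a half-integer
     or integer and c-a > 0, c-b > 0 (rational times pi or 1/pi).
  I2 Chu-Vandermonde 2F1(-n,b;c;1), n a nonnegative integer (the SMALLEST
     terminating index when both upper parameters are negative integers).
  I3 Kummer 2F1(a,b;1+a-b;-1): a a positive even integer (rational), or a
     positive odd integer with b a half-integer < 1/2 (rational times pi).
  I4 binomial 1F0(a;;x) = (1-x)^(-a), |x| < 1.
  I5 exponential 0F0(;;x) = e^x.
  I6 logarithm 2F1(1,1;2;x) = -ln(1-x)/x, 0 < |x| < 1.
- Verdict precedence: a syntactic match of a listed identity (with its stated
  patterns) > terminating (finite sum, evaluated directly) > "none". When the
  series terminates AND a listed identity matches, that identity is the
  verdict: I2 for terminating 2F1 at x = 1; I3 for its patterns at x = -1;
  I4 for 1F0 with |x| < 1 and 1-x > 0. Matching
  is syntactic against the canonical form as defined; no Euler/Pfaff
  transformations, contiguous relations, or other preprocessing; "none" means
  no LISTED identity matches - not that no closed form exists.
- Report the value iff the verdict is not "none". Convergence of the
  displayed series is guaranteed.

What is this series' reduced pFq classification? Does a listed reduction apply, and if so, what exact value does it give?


Structural cue: t_0 being -\frac{1}{6}, the lower running product (C = -1/6, x = 3/4) is a rising factorial.
Ratio: r(k) = \frac{3}{4} * (k-4) (k-2) (k+\frac{3}{4}) / [(k-\frac{6}{5}) (k+4) (k+1)] ; factor over Q: parameters, x = \frac{3}{4}, and C = -\frac{1}{6}.

At argument \frac{3}{4}: a 3F2 with upper {-4, -2, \frac{3}{4}}, lower {-\frac{6}{5}, 4}, scaled by C = -\frac{1}{6}. Verdict: terminating - no listed pattern fits, but -2 in the upper list cuts the series at k = 2; direct evaluation. Its exact value is -\frac{977}{3072}.


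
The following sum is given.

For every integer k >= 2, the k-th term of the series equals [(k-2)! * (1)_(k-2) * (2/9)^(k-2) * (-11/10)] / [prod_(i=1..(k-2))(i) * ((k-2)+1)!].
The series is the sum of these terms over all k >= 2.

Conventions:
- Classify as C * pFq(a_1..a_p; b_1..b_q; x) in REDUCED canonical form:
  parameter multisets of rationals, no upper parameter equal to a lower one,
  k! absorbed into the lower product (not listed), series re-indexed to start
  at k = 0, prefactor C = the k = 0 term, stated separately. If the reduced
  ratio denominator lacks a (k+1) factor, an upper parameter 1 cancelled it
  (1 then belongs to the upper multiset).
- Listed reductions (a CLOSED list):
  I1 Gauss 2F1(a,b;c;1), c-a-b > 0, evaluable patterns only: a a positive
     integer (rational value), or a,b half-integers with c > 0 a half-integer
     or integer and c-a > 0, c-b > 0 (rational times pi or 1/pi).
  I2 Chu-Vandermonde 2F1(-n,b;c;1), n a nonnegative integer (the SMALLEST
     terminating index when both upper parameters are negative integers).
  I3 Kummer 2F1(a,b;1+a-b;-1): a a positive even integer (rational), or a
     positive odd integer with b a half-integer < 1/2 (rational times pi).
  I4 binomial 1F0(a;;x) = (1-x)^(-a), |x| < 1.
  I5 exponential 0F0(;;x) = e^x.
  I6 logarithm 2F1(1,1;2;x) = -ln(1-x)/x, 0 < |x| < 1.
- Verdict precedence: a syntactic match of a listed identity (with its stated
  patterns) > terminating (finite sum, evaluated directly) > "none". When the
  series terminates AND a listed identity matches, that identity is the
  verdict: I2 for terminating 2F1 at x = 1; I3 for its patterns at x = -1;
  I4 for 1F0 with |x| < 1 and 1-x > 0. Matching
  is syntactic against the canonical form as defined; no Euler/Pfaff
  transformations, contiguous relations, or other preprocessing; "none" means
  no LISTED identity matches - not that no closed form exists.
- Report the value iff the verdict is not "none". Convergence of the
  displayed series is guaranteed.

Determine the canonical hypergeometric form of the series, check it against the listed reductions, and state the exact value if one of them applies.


Structural cue: t_0 being -11/10, the product of the first k integers (C = -11/10) is k!.
Ratio: r(k) = (2/9) * (k+1) (k+1) / [(k+2) (k+1)] - rational in k, leading ratio (2/9); with t_0 = -11/10, classification follows.

Classification (C = -11/10): 2F1 with upper {1, 1}, lower {2}, argument x = 2/9. Verdict: the I6 logarithm reduction fires (the logarithm: parameters (1,1;2), x = 2/9). Hence: (99/20) * ln(7/9).


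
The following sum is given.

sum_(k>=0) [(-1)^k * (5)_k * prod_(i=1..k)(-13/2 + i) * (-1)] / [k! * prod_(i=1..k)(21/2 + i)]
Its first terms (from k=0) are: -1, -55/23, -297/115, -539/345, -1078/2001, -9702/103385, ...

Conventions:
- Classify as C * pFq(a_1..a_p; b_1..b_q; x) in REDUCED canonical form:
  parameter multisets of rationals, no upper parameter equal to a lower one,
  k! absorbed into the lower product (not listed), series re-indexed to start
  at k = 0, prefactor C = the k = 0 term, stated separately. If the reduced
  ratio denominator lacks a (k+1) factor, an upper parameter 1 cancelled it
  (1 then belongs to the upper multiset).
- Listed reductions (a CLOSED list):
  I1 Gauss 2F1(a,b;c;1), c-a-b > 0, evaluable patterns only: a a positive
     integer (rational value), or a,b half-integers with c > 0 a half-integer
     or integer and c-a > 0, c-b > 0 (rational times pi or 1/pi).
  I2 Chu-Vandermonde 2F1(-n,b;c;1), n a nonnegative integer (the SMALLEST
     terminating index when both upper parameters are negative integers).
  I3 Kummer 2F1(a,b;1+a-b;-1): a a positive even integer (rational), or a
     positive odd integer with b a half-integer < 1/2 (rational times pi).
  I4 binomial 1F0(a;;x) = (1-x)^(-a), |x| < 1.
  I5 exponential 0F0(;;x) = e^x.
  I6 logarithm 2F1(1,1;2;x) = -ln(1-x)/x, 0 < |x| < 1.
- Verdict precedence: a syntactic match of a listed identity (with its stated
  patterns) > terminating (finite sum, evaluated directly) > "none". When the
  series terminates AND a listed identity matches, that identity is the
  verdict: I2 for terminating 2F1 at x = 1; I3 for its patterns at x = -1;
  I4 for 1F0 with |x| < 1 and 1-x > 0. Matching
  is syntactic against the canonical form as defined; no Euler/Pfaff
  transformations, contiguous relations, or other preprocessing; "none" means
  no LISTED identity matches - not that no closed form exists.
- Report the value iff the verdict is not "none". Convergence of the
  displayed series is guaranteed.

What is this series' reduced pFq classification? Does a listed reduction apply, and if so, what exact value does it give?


Reduced: x = -1, 2F1, upper = {-11/2, 5}, lower = {23/2}, C = -1. Verdict: Kummer (I3) matches (x = -1; c = 23/2 equals 1+a-b for upper {-11/2, 5}: listed pattern). Sum: (-43648605/16777216) * pi.

The tell: with t_0 = -1, the lower running product (C = -1) is a rising factorial.
Term ratio: r(k) = (-1) * (k-11/2) (k+5) / [(k+23/2) (k+1)] - rational in k. x = (-1); t_0 = -1; negate the roots.


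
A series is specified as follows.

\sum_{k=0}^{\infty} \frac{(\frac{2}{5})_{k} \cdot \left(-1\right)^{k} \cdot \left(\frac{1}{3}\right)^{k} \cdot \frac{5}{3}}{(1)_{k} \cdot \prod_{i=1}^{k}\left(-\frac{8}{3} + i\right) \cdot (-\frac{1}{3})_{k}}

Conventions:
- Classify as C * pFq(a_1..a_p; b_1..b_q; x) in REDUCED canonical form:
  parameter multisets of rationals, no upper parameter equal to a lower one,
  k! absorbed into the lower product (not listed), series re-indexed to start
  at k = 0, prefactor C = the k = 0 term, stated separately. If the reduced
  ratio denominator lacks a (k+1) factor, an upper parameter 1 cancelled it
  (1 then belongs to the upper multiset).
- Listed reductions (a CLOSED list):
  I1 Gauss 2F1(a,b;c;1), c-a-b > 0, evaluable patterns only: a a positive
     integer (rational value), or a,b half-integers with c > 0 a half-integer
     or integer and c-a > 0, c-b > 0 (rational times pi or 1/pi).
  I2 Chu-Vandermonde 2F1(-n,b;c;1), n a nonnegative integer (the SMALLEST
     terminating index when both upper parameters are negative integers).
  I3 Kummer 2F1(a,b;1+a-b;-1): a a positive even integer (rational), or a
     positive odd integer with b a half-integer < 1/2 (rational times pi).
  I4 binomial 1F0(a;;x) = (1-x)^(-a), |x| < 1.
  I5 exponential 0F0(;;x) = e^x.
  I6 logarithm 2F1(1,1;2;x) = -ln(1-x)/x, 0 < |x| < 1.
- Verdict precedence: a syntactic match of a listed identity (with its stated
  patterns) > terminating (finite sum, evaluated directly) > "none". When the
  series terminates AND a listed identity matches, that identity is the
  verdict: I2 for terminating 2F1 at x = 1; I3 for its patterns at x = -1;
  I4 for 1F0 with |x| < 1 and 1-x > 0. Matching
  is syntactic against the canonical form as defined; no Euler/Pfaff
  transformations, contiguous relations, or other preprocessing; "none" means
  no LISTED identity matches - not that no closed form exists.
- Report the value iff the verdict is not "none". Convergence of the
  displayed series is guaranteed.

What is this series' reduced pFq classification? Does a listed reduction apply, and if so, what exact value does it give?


With C = \frac{5}{3}: the canonical form is 1F2(\frac{2}{5}; -\frac{5}{3}, -\frac{1}{3}; -\frac{1}{3}). Verdict: none. Every listed pattern misses the 1F2 form at -\frac{1}{3}, upper {\frac{2}{5}}.

Key observation: x = -\frac{1}{3} and the lower running product (C = 5/3) is a rising factorial.
Step ratio: r(k) = -\frac{1}{3} * (k+\frac{2}{5}) / [(k-\frac{5}{3}) (k-\frac{1}{3}) (k+1)] - poly over poly, x = -\frac{1}{3} from leading terms; C = \frac{5}{3} at k = 0.


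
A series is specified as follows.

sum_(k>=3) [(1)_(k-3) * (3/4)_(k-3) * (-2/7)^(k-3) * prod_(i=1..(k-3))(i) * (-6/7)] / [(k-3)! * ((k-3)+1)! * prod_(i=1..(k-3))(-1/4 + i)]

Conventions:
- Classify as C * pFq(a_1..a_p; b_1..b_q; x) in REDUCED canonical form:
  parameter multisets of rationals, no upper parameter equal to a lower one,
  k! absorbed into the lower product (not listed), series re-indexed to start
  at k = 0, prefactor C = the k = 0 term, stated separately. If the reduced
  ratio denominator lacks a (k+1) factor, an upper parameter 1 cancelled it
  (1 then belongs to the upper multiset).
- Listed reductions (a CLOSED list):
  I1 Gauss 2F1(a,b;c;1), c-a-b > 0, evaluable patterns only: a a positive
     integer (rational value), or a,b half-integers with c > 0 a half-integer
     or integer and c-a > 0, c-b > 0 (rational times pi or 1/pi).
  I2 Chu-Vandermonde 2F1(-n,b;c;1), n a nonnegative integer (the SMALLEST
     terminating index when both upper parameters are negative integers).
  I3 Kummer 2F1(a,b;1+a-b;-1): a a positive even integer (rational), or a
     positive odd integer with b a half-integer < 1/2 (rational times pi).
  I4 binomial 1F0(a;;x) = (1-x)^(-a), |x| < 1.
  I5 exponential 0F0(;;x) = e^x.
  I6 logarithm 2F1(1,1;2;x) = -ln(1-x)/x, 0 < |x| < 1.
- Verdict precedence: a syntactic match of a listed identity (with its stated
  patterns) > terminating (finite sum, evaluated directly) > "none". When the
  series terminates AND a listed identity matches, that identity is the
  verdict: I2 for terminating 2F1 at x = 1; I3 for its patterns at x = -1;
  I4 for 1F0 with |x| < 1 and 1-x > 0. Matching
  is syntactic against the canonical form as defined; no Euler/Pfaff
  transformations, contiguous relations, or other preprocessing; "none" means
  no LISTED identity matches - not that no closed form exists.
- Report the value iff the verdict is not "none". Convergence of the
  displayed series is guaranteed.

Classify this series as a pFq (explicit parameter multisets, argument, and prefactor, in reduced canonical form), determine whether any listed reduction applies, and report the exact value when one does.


Reduced: x = -2/7, 2F1, upper = {1, 1}, lower = {2}, C = -6/7. Verdict: this is the logarithmic series (I6) (the logarithm: parameters (1,1;2), x = -2/7). Its exact value is (-3) * ln(9/7).

First insight: from the first term -6/7: the lower running product (prefactor -6/7) is a rising factorial.
Term ratio: r(k) = (-2/7) * (k+1) (k+1) / [(k+2) (k+1)] - poly over poly, x = (-2/7) from leading terms; C = -6/7 at k = 0.


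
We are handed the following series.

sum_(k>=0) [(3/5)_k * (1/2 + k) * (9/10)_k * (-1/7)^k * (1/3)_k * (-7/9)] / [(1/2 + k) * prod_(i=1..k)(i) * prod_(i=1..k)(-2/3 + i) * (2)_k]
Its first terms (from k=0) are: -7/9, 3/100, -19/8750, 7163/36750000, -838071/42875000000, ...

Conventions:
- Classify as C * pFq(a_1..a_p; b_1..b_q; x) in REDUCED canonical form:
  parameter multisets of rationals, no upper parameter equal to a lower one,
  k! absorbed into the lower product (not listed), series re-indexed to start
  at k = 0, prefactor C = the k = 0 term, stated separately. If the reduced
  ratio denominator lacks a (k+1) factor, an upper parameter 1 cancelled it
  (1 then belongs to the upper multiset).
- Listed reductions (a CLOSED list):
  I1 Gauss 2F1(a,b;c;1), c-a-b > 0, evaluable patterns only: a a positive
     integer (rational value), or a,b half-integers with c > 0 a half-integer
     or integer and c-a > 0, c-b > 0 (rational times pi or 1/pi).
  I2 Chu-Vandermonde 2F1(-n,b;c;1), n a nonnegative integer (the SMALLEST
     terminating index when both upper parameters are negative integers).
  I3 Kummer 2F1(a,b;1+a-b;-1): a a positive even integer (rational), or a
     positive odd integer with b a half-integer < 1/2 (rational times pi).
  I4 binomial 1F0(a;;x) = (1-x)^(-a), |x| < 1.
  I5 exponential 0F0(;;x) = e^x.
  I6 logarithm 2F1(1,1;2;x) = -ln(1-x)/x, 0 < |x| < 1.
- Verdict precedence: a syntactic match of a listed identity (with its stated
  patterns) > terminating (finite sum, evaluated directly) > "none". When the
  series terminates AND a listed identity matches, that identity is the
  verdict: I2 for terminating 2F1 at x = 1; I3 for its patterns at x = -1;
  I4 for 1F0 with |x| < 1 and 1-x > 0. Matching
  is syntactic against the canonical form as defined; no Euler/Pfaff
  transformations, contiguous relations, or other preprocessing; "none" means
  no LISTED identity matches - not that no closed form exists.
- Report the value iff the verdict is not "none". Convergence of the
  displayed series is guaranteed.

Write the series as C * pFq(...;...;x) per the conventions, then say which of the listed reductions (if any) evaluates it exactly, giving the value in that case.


Reduced: x = -1/7, 2F1, upper = {3/5, 9/10}, lower = {2}, C = -7/9. Verdict: none. No listed pattern accepts 2F1(3/5, 9/10; 2; -1/7).

Key step: from the first term -7/9: the factor k + 1/2 cancels (top and bottom), leaving C = -7/9, x = -1/7.
Ratio: r(k) = (-1/7) * (k+3/5) (k+9/10) / [(k+2) (k+1)] ; factor over Q: parameters, x = (-1/7), and C = -7/9.
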